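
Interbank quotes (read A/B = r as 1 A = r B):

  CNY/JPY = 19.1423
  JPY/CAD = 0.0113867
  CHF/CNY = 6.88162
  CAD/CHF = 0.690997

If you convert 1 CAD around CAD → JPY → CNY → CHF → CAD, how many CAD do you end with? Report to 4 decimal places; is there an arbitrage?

Around CAD → JPY → CNY → CHF → CAD: 1 ÷ 0.0113867 ÷ 19.1423 ÷ 6.88162 ÷ 0.690997 = 0.964809
Product < 1; profitable direction is CAD → CHF → CNY → JPY → CAD.

0.9648 (arbitrage exists)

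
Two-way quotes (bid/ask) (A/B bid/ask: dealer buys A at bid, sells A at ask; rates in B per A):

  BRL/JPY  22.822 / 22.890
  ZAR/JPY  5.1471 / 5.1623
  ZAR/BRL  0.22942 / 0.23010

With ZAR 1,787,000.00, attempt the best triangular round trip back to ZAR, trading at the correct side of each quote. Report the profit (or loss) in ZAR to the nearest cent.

Best loop ZAR → BRL → JPY → ZAR:
ZAR 1,787,000.00 × 0.22942 (sell ZAR at bid) = BRL 409,973.54
BRL 409,973.54 × 22.822 (sell BRL at bid) = JPY 9,356,416
JPY 9,356,416 ÷ 5.1623 (buy ZAR at ask) = ZAR 1,812,451.06

Net profit: ZAR 25,451.06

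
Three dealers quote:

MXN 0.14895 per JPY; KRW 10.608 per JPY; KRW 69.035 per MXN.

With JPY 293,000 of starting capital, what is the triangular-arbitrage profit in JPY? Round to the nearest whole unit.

Profit: JPY 9,267

Profitable loop is JPY → KRW → MXN → JPY:
JPY 293,000 × 10.608 = KRW 3,108,144
KRW 3,108,144 ÷ 69.035 = MXN 45,022.73
MXN 45,022.73 ÷ 0.14895 = JPY 302,267
Profit = JPY 302,267 − JPY 293,000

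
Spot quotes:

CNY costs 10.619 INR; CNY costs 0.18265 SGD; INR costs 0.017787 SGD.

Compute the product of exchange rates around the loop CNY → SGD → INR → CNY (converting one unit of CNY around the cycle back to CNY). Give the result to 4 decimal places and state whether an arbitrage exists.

0.9670 (arbitrage exists)

Around CNY → SGD → INR → CNY: 1 × 0.18265 ÷ 0.017787 ÷ 10.619 = 0.967015
Product < 1; profitable direction is CNY → INR → SGD → CNY.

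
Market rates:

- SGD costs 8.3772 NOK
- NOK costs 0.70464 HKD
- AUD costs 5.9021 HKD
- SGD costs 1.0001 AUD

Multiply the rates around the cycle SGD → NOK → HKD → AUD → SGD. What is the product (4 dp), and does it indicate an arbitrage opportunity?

1.0000 (no arbitrage)

Around SGD → NOK → HKD → AUD → SGD: 1 × 8.3772 × 0.70464 ÷ 5.9021 ÷ 1.0001 = 1.000037
Product ≈ 1 (deviation 0.004%, within rounding noise).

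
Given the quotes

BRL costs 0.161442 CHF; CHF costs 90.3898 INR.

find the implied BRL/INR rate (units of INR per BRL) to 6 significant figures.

1 BRL × 0.161442 = 0.161442 CHF
0.161442 CHF × 90.3898 = 14.5927 INR

BRL/INR = 14.5927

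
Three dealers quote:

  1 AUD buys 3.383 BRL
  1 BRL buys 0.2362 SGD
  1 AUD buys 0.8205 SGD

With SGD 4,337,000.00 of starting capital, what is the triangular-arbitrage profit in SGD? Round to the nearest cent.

Profit: SGD 116,342.70

Profitable loop is SGD → BRL → AUD → SGD:
SGD 4,337,000.00 ÷ 0.2362 = BRL 18,361,558.00
BRL 18,361,558.00 ÷ 3.383 = AUD 5,427,596.22
AUD 5,427,596.22 × 0.8205 = SGD 4,453,342.70
Profit = SGD 4,453,342.70 − SGD 4,337,000.00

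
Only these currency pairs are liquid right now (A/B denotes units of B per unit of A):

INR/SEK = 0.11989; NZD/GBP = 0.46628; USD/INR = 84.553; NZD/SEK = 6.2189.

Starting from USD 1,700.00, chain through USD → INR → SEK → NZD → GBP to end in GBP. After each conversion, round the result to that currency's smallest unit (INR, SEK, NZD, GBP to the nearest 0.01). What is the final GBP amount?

USD 1,700.00 × 84.553 = INR 143,740.10
INR 143,740.10 × 0.11989 = SEK 17,233.00
SEK 17,233.00 ÷ 6.2189 = NZD 2,771.07
NZD 2,771.07 × 0.46628 = GBP 1,292.09

GBP 1,292.09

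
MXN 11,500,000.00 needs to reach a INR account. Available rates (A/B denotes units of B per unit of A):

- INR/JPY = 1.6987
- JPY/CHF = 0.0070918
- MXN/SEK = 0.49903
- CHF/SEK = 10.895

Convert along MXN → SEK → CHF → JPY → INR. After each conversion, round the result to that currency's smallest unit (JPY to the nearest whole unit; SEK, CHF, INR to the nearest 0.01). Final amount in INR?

INR 43,724,423.97

MXN 11,500,000.00 × 0.49903 = SEK 5,738,845.00
SEK 5,738,845.00 ÷ 10.895 = CHF 526,741.17
CHF 526,741.17 ÷ 0.0070918 = JPY 74,274,679
JPY 74,274,679 ÷ 1.6987 = INR 43,724,423.97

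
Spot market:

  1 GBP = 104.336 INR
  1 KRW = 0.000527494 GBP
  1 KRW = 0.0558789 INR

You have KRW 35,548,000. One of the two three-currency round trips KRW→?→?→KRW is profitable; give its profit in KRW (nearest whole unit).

Profitable loop is KRW → INR → GBP → KRW:
KRW 35,548,000 × 0.0558789 = INR 1,986,383.14
INR 1,986,383.14 ÷ 104.336 = GBP 19,038.33
GBP 19,038.33 ÷ 0.000527494 = KRW 36,092,030
Profit = KRW 36,092,030 − KRW 35,548,000

Profit: KRW 544,030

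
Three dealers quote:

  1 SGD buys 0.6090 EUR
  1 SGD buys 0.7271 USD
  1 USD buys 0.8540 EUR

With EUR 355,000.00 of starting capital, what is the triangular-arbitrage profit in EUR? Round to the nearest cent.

Profitable loop is EUR → SGD → USD → EUR:
EUR 355,000.00 ÷ 0.6090 = SGD 582,922.82
SGD 582,922.82 × 0.7271 = USD 423,843.19
USD 423,843.19 × 0.8540 = EUR 361,962.08
Profit = EUR 361,962.08 − EUR 355,000.00

Profit: EUR 6,962.08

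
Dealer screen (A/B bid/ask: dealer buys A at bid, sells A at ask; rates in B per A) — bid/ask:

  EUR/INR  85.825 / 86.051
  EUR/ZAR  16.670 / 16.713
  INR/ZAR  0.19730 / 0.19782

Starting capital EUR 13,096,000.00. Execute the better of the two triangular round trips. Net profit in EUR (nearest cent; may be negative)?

Best loop EUR → INR → ZAR → EUR:
EUR 13,096,000.00 × 85.825 (sell EUR at bid) = INR 1,123,964,200.00
INR 1,123,964,200.00 × 0.19730 (sell INR at bid) = ZAR 221,758,136.66
ZAR 221,758,136.66 ÷ 16.713 (buy EUR at ask) = EUR 13,268,601.49

Net profit: EUR 172,601.49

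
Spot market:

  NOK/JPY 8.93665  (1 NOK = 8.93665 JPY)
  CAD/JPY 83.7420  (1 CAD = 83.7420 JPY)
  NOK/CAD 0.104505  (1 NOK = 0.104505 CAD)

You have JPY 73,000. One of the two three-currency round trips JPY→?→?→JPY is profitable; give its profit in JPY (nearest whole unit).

Profitable loop is JPY → CAD → NOK → JPY:
JPY 73,000 ÷ 83.7420 = CAD 871.73
CAD 871.73 ÷ 0.104505 = NOK 8,341.47
NOK 8,341.47 × 8.93665 = JPY 74,545
Profit = JPY 74,545 − JPY 73,000

Profit: JPY 1,545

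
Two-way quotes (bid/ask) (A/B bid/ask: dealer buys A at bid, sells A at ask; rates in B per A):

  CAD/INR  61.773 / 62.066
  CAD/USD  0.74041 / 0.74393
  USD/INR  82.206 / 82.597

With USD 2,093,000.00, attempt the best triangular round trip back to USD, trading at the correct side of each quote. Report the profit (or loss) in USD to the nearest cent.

Best loop USD → CAD → INR → USD:
USD 2,093,000.00 ÷ 0.74393 (buy CAD at ask) = CAD 2,813,436.75
CAD 2,813,436.75 × 61.773 (sell CAD at bid) = INR 173,794,428.24
INR 173,794,428.24 ÷ 82.597 (buy USD at ask) = USD 2,104,125.19

Net profit: USD 11,125.19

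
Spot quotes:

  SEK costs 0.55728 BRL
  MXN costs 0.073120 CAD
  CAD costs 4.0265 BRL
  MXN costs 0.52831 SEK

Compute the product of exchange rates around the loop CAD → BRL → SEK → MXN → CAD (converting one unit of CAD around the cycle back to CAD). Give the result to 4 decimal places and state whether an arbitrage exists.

1.0000 (no arbitrage)

Around CAD → BRL → SEK → MXN → CAD: 1 × 4.0265 ÷ 0.55728 ÷ 0.52831 × 0.073120 = 1.000004
Product ≈ 1 (deviation 0.000%, within rounding noise).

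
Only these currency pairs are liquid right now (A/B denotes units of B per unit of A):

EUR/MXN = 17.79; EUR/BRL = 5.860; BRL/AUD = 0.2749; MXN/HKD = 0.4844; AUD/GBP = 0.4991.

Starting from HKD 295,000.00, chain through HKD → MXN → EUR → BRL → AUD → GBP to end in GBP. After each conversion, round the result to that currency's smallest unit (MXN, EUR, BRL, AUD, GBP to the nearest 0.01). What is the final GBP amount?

HKD 295,000.00 ÷ 0.4844 = MXN 609,000.83
MXN 609,000.83 ÷ 17.79 = EUR 34,232.76
EUR 34,232.76 × 5.860 = BRL 200,603.97
BRL 200,603.97 × 0.2749 = AUD 55,146.03
AUD 55,146.03 × 0.4991 = GBP 27,523.38

GBP 27,523.38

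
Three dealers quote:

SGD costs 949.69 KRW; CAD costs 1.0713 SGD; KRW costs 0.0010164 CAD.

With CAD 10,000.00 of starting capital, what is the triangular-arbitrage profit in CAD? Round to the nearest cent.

Profit: CAD 340.88

Profitable loop is CAD → SGD → KRW → CAD:
CAD 10,000.00 × 1.0713 = SGD 10,713.00
SGD 10,713.00 × 949.69 = KRW 10,174,029
KRW 10,174,029 × 0.0010164 = CAD 10,340.88
Profit = CAD 10,340.88 − CAD 10,000.00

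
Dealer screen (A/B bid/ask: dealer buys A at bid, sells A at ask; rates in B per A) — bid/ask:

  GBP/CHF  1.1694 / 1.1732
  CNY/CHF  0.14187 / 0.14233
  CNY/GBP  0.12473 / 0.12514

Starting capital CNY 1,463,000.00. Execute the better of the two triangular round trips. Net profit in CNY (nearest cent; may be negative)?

Net profit: CNY 36,277.03

Best loop CNY → GBP → CHF → CNY:
CNY 1,463,000.00 × 0.12473 (sell CNY at bid) = GBP 182,479.99
GBP 182,479.99 × 1.1694 (sell GBP at bid) = CHF 213,392.10
CHF 213,392.10 ÷ 0.14233 (buy CNY at ask) = CNY 1,499,277.03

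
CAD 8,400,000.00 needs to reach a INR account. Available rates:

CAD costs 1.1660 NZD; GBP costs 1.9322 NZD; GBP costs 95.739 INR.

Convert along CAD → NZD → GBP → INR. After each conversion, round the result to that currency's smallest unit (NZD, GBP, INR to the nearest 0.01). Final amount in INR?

CAD 8,400,000.00 × 1.1660 = NZD 9,794,400.00
NZD 9,794,400.00 ÷ 1.9322 = GBP 5,069,040.47
GBP 5,069,040.47 × 95.739 = INR 485,304,865.56

INR 485,304,865.56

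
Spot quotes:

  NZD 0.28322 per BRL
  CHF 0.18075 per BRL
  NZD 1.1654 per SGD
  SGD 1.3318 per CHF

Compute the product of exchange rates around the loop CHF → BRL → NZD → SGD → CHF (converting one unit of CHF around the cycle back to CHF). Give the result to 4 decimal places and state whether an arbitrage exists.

1.0096 (arbitrage exists)

Around CHF → BRL → NZD → SGD → CHF: 1 ÷ 0.18075 × 0.28322 ÷ 1.1654 ÷ 1.3318 = 1.009559
Product > 1; profitable direction is CHF → BRL → NZD → SGD → CHF.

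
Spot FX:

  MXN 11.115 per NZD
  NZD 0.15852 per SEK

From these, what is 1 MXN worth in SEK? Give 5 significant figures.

MXN/SEK = 0.56755

1 MXN ÷ 11.115 = 0.0899685 NZD
0.0899685 NZD ÷ 0.15852 = 0.567553 SEK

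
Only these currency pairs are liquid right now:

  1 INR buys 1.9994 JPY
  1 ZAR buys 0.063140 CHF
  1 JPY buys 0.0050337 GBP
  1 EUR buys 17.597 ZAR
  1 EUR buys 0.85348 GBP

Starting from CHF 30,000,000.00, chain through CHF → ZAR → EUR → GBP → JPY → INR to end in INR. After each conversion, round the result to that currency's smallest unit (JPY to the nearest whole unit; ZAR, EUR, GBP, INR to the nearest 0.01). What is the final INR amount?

CHF 30,000,000.00 ÷ 0.063140 = ZAR 475,134,621.48
ZAR 475,134,621.48 ÷ 17.597 = EUR 27,000,887.74
EUR 27,000,887.74 × 0.85348 = GBP 23,044,717.67
GBP 23,044,717.67 ÷ 0.0050337 = JPY 4,578,087,226
JPY 4,578,087,226 ÷ 1.9994 = INR 2,289,730,532.16

INR 2,289,730,532.16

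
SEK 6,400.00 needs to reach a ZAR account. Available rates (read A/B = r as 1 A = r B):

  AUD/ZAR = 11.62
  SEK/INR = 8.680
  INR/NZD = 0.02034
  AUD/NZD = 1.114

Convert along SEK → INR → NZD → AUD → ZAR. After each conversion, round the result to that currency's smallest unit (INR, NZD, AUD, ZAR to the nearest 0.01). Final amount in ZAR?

SEK 6,400.00 × 8.680 = INR 55,552.00
INR 55,552.00 × 0.02034 = NZD 1,129.93
NZD 1,129.93 ÷ 1.114 = AUD 1,014.30
AUD 1,014.30 × 11.62 = ZAR 11,786.17

ZAR 11,786.17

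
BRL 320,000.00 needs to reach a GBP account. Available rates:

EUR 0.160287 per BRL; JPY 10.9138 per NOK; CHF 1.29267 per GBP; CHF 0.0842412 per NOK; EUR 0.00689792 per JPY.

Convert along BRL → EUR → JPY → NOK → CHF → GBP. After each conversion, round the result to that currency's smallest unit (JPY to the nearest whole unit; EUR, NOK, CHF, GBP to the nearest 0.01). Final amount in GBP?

BRL 320,000.00 × 0.160287 = EUR 51,291.84
EUR 51,291.84 ÷ 0.00689792 = JPY 7,435,842
JPY 7,435,842 ÷ 10.9138 = NOK 681,324.74
NOK 681,324.74 × 0.0842412 = CHF 57,395.61
CHF 57,395.61 ÷ 1.29267 = GBP 44,400.82

GBP 44,400.82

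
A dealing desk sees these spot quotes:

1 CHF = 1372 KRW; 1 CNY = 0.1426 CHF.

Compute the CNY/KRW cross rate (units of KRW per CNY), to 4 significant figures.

1 CNY × 0.1426 = 0.1426 CHF
0.1426 CHF × 1372 = 195.647 KRW

CNY/KRW = 195.6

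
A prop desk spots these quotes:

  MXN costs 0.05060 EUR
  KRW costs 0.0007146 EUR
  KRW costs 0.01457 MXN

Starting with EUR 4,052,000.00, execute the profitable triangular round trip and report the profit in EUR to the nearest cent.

Profit: EUR 128,387.05

Profitable loop is EUR → KRW → MXN → EUR:
EUR 4,052,000.00 ÷ 0.0007146 = KRW 5,670,305,066
KRW 5,670,305,066 × 0.01457 = MXN 82,616,344.81
MXN 82,616,344.81 × 0.05060 = EUR 4,180,387.05
Profit = EUR 4,180,387.05 − EUR 4,052,000.00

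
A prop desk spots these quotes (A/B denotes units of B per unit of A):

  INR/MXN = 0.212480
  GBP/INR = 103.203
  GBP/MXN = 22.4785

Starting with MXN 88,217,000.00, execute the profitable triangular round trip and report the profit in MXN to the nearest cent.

Profit: MXN 2,212,313.15

Profitable loop is MXN → INR → GBP → MXN:
MXN 88,217,000.00 ÷ 0.212480 = INR 415,177,899.10
INR 415,177,899.10 ÷ 103.203 = GBP 4,022,924.71
GBP 4,022,924.71 × 22.4785 = MXN 90,429,313.15
Profit = MXN 90,429,313.15 − MXN 88,217,000.00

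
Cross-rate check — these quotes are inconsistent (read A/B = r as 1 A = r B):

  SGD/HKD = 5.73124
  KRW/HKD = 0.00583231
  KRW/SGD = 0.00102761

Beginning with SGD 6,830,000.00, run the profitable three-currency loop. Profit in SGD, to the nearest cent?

Profit: SGD 66,949.10

Profitable loop is SGD → HKD → KRW → SGD:
SGD 6,830,000.00 × 5.73124 = HKD 39,144,369.20
HKD 39,144,369.20 ÷ 0.00583231 = KRW 6,711,640,705
KRW 6,711,640,705 × 0.00102761 = SGD 6,896,949.10
Profit = SGD 6,896,949.10 − SGD 6,830,000.00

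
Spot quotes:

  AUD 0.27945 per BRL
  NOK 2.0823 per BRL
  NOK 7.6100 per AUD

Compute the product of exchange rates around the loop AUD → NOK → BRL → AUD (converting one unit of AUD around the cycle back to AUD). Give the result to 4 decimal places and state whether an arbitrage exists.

1.0213 (arbitrage exists)

Around AUD → NOK → BRL → AUD: 1 × 7.6100 ÷ 2.0823 × 0.27945 = 1.021282
Product > 1; profitable direction is AUD → NOK → BRL → AUD.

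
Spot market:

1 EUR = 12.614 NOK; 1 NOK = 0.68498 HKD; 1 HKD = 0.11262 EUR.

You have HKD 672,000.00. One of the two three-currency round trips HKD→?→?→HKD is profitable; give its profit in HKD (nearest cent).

Profit: HKD 18,594.37

Profitable loop is HKD → NOK → EUR → HKD:
HKD 672,000.00 ÷ 0.68498 = NOK 981,050.54
NOK 981,050.54 ÷ 12.614 = EUR 77,774.74
EUR 77,774.74 ÷ 0.11262 = HKD 690,594.37
Profit = HKD 690,594.37 − HKD 672,000.00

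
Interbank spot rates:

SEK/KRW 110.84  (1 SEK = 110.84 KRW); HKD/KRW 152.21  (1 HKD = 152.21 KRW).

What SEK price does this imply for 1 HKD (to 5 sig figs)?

HKD/SEK = 1.3732

1 HKD × 152.21 = 152.21 KRW
152.21 KRW ÷ 110.84 = 1.37324 SEK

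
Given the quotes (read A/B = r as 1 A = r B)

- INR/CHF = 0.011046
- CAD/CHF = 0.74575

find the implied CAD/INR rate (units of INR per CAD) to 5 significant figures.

CAD/INR = 67.513

1 CAD × 0.74575 = 0.74575 CHF
0.74575 CHF ÷ 0.011046 = 67.5131 INR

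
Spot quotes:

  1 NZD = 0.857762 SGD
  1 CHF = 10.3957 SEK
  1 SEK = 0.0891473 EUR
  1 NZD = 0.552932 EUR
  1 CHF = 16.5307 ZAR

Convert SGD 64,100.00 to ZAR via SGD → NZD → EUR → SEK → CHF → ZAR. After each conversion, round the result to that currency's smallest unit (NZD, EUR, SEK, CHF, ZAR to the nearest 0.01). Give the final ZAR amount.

SGD 64,100.00 ÷ 0.857762 = NZD 74,729.35
NZD 74,729.35 × 0.552932 = EUR 41,320.25
EUR 41,320.25 ÷ 0.0891473 = SEK 463,505.34
SEK 463,505.34 ÷ 10.3957 = CHF 44,586.26
CHF 44,586.26 × 16.5307 = ZAR 737,042.09

ZAR 737,042.09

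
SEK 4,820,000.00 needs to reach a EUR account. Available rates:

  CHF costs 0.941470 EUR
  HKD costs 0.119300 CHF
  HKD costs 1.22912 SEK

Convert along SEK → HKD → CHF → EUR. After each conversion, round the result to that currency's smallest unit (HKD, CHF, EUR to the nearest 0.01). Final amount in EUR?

EUR 440,453.12

SEK 4,820,000.00 ÷ 1.22912 = HKD 3,921,504.82
HKD 3,921,504.82 × 0.119300 = CHF 467,835.53
CHF 467,835.53 × 0.941470 = EUR 440,453.12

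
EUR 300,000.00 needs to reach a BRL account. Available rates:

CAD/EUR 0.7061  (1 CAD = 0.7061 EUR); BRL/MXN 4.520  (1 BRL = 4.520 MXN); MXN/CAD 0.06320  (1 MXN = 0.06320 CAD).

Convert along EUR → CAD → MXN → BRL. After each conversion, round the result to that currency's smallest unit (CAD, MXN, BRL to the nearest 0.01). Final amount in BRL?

BRL 1,487,303.27

EUR 300,000.00 ÷ 0.7061 = CAD 424,869.00
CAD 424,869.00 ÷ 0.06320 = MXN 6,722,610.76
MXN 6,722,610.76 ÷ 4.520 = BRL 1,487,303.27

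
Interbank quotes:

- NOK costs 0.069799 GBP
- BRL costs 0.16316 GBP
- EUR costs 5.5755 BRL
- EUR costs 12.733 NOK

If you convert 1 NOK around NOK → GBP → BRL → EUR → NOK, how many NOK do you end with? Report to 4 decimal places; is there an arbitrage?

0.9770 (arbitrage exists)

Around NOK → GBP → BRL → EUR → NOK: 1 × 0.069799 ÷ 0.16316 ÷ 5.5755 × 12.733 = 0.976973
Product < 1; profitable direction is NOK → EUR → BRL → GBP → NOK.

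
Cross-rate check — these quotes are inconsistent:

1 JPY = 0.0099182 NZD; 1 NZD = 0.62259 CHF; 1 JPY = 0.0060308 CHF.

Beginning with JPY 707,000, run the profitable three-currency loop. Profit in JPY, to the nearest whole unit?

Profitable loop is JPY → NZD → CHF → JPY:
JPY 707,000 × 0.0099182 = NZD 7,012.17
NZD 7,012.17 × 0.62259 = CHF 4,365.71
CHF 4,365.71 ÷ 0.0060308 = JPY 723,902
Profit = JPY 723,902 − JPY 707,000

Profit: JPY 16,902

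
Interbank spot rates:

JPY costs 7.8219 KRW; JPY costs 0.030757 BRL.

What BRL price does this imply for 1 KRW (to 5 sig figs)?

KRW/BRL = 0.0039322

1 KRW ÷ 7.8219 = 0.127846 JPY
0.127846 JPY × 0.030757 = 0.00393216 BRL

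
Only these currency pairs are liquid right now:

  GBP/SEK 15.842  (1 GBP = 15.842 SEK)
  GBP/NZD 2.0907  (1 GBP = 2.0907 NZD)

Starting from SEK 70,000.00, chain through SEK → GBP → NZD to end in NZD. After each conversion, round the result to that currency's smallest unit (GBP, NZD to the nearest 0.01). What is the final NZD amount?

NZD 9,238.03

SEK 70,000.00 ÷ 15.842 = GBP 4,418.63
GBP 4,418.63 × 2.0907 = NZD 9,238.03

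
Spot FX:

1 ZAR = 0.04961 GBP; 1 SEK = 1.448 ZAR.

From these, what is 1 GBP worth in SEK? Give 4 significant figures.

GBP/SEK = 13.92

1 GBP ÷ 0.04961 = 20.1572 ZAR
20.1572 ZAR ÷ 1.448 = 13.9207 SEK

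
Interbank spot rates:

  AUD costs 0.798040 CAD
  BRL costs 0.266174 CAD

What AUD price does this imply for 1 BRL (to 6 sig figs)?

BRL/AUD = 0.333535

1 BRL × 0.266174 = 0.266174 CAD
0.266174 CAD ÷ 0.798040 = 0.333535 AUD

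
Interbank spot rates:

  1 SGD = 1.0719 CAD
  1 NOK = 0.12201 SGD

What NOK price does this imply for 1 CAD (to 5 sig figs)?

CAD/NOK = 7.6463

1 CAD ÷ 1.0719 = 0.932923 SGD
0.932923 SGD ÷ 0.12201 = 7.64628 NOK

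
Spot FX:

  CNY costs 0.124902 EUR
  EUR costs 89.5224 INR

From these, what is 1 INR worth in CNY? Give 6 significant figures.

1 INR ÷ 89.5224 = 0.0111704 EUR
0.0111704 EUR ÷ 0.124902 = 0.0894332 CNY

INR/CNY = 0.0894332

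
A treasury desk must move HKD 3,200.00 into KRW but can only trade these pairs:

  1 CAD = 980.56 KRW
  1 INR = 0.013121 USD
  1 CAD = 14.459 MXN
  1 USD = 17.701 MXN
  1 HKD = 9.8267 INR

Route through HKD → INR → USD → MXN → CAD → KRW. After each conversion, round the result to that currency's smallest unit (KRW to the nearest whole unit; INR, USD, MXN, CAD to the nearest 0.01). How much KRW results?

KRW 495,291

HKD 3,200.00 × 9.8267 = INR 31,445.44
INR 31,445.44 × 0.013121 = USD 412.60
USD 412.60 × 17.701 = MXN 7,303.43
MXN 7,303.43 ÷ 14.459 = CAD 505.11
CAD 505.11 × 980.56 = KRW 495,291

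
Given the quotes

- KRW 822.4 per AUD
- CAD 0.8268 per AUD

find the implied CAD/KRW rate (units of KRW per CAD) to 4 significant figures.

1 CAD ÷ 0.8268 = 1.20948 AUD
1.20948 AUD × 822.4 = 994.678 KRW

CAD/KRW = 994.7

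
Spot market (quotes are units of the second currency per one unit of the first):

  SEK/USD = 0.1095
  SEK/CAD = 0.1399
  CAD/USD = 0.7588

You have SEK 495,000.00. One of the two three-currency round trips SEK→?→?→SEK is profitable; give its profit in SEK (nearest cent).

Profit: SEK 15,592.32

Profitable loop is SEK → USD → CAD → SEK:
SEK 495,000.00 × 0.1095 = USD 54,202.50
USD 54,202.50 ÷ 0.7588 = CAD 71,431.87
CAD 71,431.87 ÷ 0.1399 = SEK 510,592.32
Profit = SEK 510,592.32 − SEK 495,000.00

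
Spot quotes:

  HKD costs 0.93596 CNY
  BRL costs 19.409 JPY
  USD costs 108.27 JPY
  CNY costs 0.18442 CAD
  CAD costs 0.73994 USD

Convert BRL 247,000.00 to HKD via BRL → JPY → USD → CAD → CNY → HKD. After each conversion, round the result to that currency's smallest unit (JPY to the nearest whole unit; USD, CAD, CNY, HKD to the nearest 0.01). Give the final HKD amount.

HKD 346,681.13

BRL 247,000.00 × 19.409 = JPY 4,794,023
JPY 4,794,023 ÷ 108.27 = USD 44,278.41
USD 44,278.41 ÷ 0.73994 = CAD 59,840.54
CAD 59,840.54 ÷ 0.18442 = CNY 324,479.67
CNY 324,479.67 ÷ 0.93596 = HKD 346,681.13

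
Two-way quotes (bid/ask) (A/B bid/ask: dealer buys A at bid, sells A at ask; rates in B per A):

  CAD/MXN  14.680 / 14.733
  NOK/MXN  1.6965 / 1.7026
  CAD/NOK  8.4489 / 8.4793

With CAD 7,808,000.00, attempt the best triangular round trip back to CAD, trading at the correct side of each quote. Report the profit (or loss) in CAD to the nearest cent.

Net profit: CAD 131,501.41

Best loop CAD → MXN → NOK → CAD:
CAD 7,808,000.00 × 14.680 (sell CAD at bid) = MXN 114,621,440.00
MXN 114,621,440.00 ÷ 1.7026 (buy NOK at ask) = NOK 67,321,414.31
NOK 67,321,414.31 ÷ 8.4793 (buy CAD at ask) = CAD 7,939,501.41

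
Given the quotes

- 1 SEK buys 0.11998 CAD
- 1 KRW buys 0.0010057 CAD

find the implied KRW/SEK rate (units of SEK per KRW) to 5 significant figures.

1 KRW × 0.0010057 = 0.0010057 CAD
0.0010057 CAD ÷ 0.11998 = 0.00838223 SEK

KRW/SEK = 0.0083822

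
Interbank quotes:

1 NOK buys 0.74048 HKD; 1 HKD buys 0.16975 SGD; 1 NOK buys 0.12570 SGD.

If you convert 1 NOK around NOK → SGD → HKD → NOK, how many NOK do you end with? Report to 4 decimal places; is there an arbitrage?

1.0000 (no arbitrage)

Around NOK → SGD → HKD → NOK: 1 × 0.12570 ÷ 0.16975 ÷ 0.74048 = 1.000028
Product ≈ 1 (deviation 0.003%, within rounding noise).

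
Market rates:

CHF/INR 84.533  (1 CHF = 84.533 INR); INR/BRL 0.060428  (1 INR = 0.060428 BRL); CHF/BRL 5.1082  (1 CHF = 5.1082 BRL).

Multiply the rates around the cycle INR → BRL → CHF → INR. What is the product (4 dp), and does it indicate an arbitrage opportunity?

1.0000 (no arbitrage)

Around INR → BRL → CHF → INR: 1 × 0.060428 ÷ 5.1082 × 84.533 = 0.999992
Product ≈ 1 (deviation 0.001%, within rounding noise).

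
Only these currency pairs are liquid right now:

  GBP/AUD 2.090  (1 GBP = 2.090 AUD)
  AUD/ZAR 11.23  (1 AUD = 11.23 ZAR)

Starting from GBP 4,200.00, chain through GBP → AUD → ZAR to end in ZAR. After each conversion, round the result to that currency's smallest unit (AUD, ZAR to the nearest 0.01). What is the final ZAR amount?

ZAR 98,576.94

GBP 4,200.00 × 2.090 = AUD 8,778.00
AUD 8,778.00 × 11.23 = ZAR 98,576.94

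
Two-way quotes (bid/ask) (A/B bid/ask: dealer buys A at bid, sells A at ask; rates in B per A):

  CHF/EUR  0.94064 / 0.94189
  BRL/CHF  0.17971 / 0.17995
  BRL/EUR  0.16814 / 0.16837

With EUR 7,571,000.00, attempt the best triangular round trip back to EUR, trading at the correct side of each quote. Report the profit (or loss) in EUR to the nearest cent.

Net profit: EUR 30,236.08

Best loop EUR → BRL → CHF → EUR:
EUR 7,571,000.00 ÷ 0.16837 (buy BRL at ask) = BRL 44,966,442.95
BRL 44,966,442.95 × 0.17971 (sell BRL at bid) = CHF 8,080,919.46
CHF 8,080,919.46 × 0.94064 (sell CHF at bid) = EUR 7,601,236.08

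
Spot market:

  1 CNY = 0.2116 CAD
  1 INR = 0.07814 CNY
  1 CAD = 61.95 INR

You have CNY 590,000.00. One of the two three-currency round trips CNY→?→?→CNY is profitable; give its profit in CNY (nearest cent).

Profitable loop is CNY → CAD → INR → CNY:
CNY 590,000.00 × 0.2116 = CAD 124,844.00
CAD 124,844.00 × 61.95 = INR 7,734,085.80
INR 7,734,085.80 × 0.07814 = CNY 604,341.46
Profit = CNY 604,341.46 − CNY 590,000.00

Profit: CNY 14,341.46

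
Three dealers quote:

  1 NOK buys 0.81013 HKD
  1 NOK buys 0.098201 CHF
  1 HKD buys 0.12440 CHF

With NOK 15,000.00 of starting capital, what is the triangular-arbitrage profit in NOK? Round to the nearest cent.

Profit: NOK 393.96

Profitable loop is NOK → HKD → CHF → NOK:
NOK 15,000.00 × 0.81013 = HKD 12,151.95
HKD 12,151.95 × 0.12440 = CHF 1,511.70
CHF 1,511.70 ÷ 0.098201 = NOK 15,393.96
Profit = NOK 15,393.96 − NOK 15,000.00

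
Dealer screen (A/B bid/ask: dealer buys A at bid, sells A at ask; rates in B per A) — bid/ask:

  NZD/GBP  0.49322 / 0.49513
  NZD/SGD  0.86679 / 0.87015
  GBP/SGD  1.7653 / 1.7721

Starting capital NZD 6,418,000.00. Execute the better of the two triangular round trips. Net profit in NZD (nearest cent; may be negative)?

Net profit: NZD 3,918.48

Best loop NZD → GBP → SGD → NZD:
NZD 6,418,000.00 × 0.49322 (sell NZD at bid) = GBP 3,165,485.96
GBP 3,165,485.96 × 1.7653 (sell GBP at bid) = SGD 5,588,032.37
SGD 5,588,032.37 ÷ 0.87015 (buy NZD at ask) = NZD 6,421,918.48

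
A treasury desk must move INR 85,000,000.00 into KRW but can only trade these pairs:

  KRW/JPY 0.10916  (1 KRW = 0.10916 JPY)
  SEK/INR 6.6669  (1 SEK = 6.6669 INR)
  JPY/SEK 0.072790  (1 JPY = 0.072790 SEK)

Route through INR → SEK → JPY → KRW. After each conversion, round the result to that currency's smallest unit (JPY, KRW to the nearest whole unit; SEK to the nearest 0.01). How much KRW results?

KRW 1,604,573,956

INR 85,000,000.00 ÷ 6.6669 = SEK 12,749,553.77
SEK 12,749,553.77 ÷ 0.072790 = JPY 175,155,293
JPY 175,155,293 ÷ 0.10916 = KRW 1,604,573,956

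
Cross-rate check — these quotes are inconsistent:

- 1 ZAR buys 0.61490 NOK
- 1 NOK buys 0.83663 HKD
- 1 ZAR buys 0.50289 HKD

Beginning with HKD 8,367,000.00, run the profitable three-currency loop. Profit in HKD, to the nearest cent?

Profit: HKD 192,229.98

Profitable loop is HKD → ZAR → NOK → HKD:
HKD 8,367,000.00 ÷ 0.50289 = ZAR 16,637,833.32
ZAR 16,637,833.32 × 0.61490 = NOK 10,230,603.71
NOK 10,230,603.71 × 0.83663 = HKD 8,559,229.98
Profit = HKD 8,559,229.98 − HKD 8,367,000.00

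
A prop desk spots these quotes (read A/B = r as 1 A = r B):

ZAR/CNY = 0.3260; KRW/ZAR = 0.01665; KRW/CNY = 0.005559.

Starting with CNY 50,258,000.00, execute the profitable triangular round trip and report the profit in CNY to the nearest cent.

Profitable loop is CNY → ZAR → KRW → CNY:
CNY 50,258,000.00 ÷ 0.3260 = ZAR 154,165,644.17
ZAR 154,165,644.17 ÷ 0.01665 = KRW 9,259,197,848
KRW 9,259,197,848 × 0.005559 = CNY 51,471,880.84
Profit = CNY 51,471,880.84 − CNY 50,258,000.00

Profit: CNY 1,213,880.84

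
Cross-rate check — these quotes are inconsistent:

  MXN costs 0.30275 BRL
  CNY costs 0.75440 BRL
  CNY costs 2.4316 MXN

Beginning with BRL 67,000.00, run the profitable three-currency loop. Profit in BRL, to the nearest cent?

Profit: BRL 1,659.43

Profitable loop is BRL → MXN → CNY → BRL:
BRL 67,000.00 ÷ 0.30275 = MXN 221,304.71
MXN 221,304.71 ÷ 2.4316 = CNY 91,011.97
CNY 91,011.97 × 0.75440 = BRL 68,659.43
Profit = BRL 68,659.43 − BRL 67,000.00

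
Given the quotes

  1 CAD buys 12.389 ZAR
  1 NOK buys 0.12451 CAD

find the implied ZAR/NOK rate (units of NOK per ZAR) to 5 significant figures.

ZAR/NOK = 0.64828

1 ZAR ÷ 12.389 = 0.0807168 CAD
0.0807168 CAD ÷ 0.12451 = 0.648275 NOK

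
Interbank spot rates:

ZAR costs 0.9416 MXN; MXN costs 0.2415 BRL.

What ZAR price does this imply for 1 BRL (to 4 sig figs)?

BRL/ZAR = 4.398

1 BRL ÷ 0.2415 = 4.14079 MXN
4.14079 MXN ÷ 0.9416 = 4.39761 ZAR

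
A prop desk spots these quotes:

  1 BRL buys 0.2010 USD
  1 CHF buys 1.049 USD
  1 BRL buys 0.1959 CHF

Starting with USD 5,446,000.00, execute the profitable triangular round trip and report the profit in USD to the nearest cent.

Profitable loop is USD → BRL → CHF → USD:
USD 5,446,000.00 ÷ 0.2010 = BRL 27,094,527.36
BRL 27,094,527.36 × 0.1959 = CHF 5,307,817.91
CHF 5,307,817.91 × 1.049 = USD 5,567,900.99
Profit = USD 5,567,900.99 − USD 5,446,000.00

Profit: USD 121,900.99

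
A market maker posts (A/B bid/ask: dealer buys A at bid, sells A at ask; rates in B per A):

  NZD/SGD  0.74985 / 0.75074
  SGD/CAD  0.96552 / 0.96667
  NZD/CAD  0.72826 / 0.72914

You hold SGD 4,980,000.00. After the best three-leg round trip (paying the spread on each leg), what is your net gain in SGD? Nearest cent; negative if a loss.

Best loop SGD → NZD → CAD → SGD:
SGD 4,980,000.00 ÷ 0.75074 (buy NZD at ask) = NZD 6,633,454.99
NZD 6,633,454.99 × 0.72826 (sell NZD at bid) = CAD 4,830,879.93
CAD 4,830,879.93 ÷ 0.96667 (buy SGD at ask) = SGD 4,997,444.77

Net profit: SGD 17,444.77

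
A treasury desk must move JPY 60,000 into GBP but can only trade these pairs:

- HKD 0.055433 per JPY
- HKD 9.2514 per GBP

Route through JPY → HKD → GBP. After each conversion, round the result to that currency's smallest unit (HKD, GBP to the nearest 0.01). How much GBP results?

GBP 359.51

JPY 60,000 × 0.055433 = HKD 3,325.98
HKD 3,325.98 ÷ 9.2514 = GBP 359.51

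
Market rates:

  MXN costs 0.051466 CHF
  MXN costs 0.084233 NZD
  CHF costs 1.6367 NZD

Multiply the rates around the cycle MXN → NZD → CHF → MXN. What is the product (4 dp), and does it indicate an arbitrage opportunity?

Around MXN → NZD → CHF → MXN: 1 × 0.084233 ÷ 1.6367 ÷ 0.051466 = 0.999983
Product ≈ 1 (deviation 0.002%, within rounding noise).

1.0000 (no arbitrage)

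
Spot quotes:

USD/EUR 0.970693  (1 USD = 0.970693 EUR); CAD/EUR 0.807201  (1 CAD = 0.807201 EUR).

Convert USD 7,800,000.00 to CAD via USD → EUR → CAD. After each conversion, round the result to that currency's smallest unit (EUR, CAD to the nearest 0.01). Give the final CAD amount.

CAD 9,379,826.59

USD 7,800,000.00 × 0.970693 = EUR 7,571,405.40
EUR 7,571,405.40 ÷ 0.807201 = CAD 9,379,826.59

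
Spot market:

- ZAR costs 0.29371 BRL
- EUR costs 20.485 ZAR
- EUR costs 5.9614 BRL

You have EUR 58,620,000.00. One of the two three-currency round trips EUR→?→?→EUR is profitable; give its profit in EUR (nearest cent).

Profit: EUR 543,281.26

Profitable loop is EUR → ZAR → BRL → EUR:
EUR 58,620,000.00 × 20.485 = ZAR 1,200,830,700.00
ZAR 1,200,830,700.00 × 0.29371 = BRL 352,695,984.90
BRL 352,695,984.90 ÷ 5.9614 = EUR 59,163,281.26
Profit = EUR 59,163,281.26 − EUR 58,620,000.00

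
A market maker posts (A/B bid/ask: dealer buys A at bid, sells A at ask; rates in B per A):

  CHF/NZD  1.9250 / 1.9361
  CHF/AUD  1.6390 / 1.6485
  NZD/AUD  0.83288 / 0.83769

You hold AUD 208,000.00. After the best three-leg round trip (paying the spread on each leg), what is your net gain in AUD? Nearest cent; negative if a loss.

Net profit: AUD 2,199.26

Best loop AUD → NZD → CHF → AUD:
AUD 208,000.00 ÷ 0.83769 (buy NZD at ask) = NZD 248,301.88
NZD 248,301.88 ÷ 1.9361 (buy CHF at ask) = CHF 128,248.48
CHF 128,248.48 × 1.6390 (sell CHF at bid) = AUD 210,199.26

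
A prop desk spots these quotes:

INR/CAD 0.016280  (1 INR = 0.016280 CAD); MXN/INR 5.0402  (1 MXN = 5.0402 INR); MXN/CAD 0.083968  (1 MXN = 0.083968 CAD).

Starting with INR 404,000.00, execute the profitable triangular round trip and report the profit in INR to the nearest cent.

Profit: INR 9,421.45

Profitable loop is INR → MXN → CAD → INR:
INR 404,000.00 ÷ 5.0402 = MXN 80,155.55
MXN 80,155.55 × 0.083968 = CAD 6,730.50
CAD 6,730.50 ÷ 0.016280 = INR 413,421.45
Profit = INR 413,421.45 − INR 404,000.00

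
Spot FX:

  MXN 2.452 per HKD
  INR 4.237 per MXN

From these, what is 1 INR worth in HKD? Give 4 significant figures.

INR/HKD = 0.09625

1 INR ÷ 4.237 = 0.236016 MXN
0.236016 MXN ÷ 2.452 = 0.0962545 HKD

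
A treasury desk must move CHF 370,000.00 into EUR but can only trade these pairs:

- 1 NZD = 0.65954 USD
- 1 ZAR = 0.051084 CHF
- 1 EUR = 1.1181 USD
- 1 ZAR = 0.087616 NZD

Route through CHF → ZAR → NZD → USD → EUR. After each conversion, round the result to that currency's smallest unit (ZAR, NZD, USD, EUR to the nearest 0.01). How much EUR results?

EUR 374,335.27

CHF 370,000.00 ÷ 0.051084 = ZAR 7,242,972.36
ZAR 7,242,972.36 × 0.087616 = NZD 634,600.27
NZD 634,600.27 × 0.65954 = USD 418,544.26
USD 418,544.26 ÷ 1.1181 = EUR 374,335.27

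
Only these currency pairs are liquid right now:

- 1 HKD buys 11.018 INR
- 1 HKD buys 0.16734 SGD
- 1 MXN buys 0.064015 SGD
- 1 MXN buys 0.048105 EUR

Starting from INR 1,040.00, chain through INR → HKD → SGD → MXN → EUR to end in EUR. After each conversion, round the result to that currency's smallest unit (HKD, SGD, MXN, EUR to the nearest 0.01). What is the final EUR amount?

EUR 11.87

INR 1,040.00 ÷ 11.018 = HKD 94.39
HKD 94.39 × 0.16734 = SGD 15.80
SGD 15.80 ÷ 0.064015 = MXN 246.82
MXN 246.82 × 0.048105 = EUR 11.87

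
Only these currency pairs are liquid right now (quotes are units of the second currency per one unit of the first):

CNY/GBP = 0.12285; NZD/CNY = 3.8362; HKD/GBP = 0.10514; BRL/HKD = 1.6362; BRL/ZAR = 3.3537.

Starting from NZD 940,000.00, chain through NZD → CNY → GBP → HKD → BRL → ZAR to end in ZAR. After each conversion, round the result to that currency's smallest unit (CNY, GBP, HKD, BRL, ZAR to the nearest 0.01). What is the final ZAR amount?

ZAR 8,636,228.14

NZD 940,000.00 × 3.8362 = CNY 3,606,028.00
CNY 3,606,028.00 × 0.12285 = GBP 443,000.54
GBP 443,000.54 ÷ 0.10514 = HKD 4,213,434.85
HKD 4,213,434.85 ÷ 1.6362 = BRL 2,575,134.37
BRL 2,575,134.37 × 3.3537 = ZAR 8,636,228.14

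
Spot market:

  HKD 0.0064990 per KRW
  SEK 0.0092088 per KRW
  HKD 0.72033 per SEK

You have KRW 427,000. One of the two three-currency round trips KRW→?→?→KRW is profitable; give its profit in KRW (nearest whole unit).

Profit: KRW 8,829

Profitable loop is KRW → SEK → HKD → KRW:
KRW 427,000 × 0.0092088 = SEK 3,932.16
SEK 3,932.16 × 0.72033 = HKD 2,832.45
HKD 2,832.45 ÷ 0.0064990 = KRW 435,829
Profit = KRW 435,829 − KRW 427,000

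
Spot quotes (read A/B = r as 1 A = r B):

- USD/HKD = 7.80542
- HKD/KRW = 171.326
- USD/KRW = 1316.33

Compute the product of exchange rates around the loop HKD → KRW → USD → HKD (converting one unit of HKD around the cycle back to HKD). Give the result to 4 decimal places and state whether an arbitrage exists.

Around HKD → KRW → USD → HKD: 1 × 171.326 ÷ 1316.33 × 7.80542 = 1.015909
Product > 1; profitable direction is HKD → KRW → USD → HKD.

1.0159 (arbitrage exists)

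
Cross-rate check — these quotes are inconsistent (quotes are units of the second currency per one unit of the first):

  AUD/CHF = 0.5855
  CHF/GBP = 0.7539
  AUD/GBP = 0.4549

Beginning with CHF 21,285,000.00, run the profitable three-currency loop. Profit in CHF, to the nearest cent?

Profitable loop is CHF → AUD → GBP → CHF:
CHF 21,285,000.00 ÷ 0.5855 = AUD 36,353,543.98
AUD 36,353,543.98 × 0.4549 = GBP 16,537,227.16
GBP 16,537,227.16 ÷ 0.7539 = CHF 21,935,571.24
Profit = CHF 21,935,571.24 − CHF 21,285,000.00

Profit: CHF 650,571.24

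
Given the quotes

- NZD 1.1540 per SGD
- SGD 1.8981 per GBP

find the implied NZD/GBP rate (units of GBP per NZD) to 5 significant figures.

1 NZD ÷ 1.1540 = 0.866551 SGD
0.866551 SGD ÷ 1.8981 = 0.456536 GBP

NZD/GBP = 0.45654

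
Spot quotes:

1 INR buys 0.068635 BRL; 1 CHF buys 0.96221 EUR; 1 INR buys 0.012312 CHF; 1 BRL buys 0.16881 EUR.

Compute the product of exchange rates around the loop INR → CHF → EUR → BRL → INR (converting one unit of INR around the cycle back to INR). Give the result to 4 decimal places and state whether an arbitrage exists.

1.0225 (arbitrage exists)

Around INR → CHF → EUR → BRL → INR: 1 × 0.012312 × 0.96221 ÷ 0.16881 ÷ 0.068635 = 1.022480
Product > 1; profitable direction is INR → CHF → EUR → BRL → INR.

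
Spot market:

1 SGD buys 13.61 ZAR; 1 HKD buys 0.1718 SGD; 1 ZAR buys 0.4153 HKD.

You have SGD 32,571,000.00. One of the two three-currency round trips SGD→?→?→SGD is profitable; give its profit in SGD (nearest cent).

Profitable loop is SGD → HKD → ZAR → SGD:
SGD 32,571,000.00 ÷ 0.1718 = HKD 189,586,728.75
HKD 189,586,728.75 ÷ 0.4153 = ZAR 456,505,487.01
ZAR 456,505,487.01 ÷ 13.61 = SGD 33,541,916.75
Profit = SGD 33,541,916.75 − SGD 32,571,000.00

Profit: SGD 970,916.75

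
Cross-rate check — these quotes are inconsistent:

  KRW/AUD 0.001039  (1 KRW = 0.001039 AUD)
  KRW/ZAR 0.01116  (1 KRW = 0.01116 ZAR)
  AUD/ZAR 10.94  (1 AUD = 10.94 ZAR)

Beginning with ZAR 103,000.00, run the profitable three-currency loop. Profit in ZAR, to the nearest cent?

Profitable loop is ZAR → KRW → AUD → ZAR:
ZAR 103,000.00 ÷ 0.01116 = KRW 9,229,391
KRW 9,229,391 × 0.001039 = AUD 9,589.34
AUD 9,589.34 × 10.94 = ZAR 104,907.35
Profit = ZAR 104,907.35 − ZAR 103,000.00

Profit: ZAR 1,907.35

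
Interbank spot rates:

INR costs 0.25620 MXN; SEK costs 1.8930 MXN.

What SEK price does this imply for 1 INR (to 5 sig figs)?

INR/SEK = 0.13534

1 INR × 0.25620 = 0.2562 MXN
0.2562 MXN ÷ 1.8930 = 0.135341 SEK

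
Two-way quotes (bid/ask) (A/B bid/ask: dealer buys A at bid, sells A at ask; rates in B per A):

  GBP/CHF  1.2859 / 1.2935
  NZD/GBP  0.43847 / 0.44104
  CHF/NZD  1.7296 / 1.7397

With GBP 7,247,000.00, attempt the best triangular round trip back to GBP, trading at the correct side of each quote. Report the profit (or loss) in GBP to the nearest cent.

Net profit: GBP 54,960.60

Best loop GBP → NZD → CHF → GBP:
GBP 7,247,000.00 ÷ 0.44104 (buy NZD at ask) = NZD 16,431,616.18
NZD 16,431,616.18 ÷ 1.7397 (buy CHF at ask) = CHF 9,445,086.04
CHF 9,445,086.04 ÷ 1.2935 (buy GBP at ask) = GBP 7,301,960.60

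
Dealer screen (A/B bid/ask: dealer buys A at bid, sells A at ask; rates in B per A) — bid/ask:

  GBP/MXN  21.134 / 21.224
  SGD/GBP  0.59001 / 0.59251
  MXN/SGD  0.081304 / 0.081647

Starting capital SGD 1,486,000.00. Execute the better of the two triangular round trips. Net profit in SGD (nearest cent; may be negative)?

Best loop SGD → GBP → MXN → SGD:
SGD 1,486,000.00 × 0.59001 (sell SGD at bid) = GBP 876,754.86
GBP 876,754.86 × 21.134 (sell GBP at bid) = MXN 18,529,337.21
MXN 18,529,337.21 × 0.081304 (sell MXN at bid) = SGD 1,506,509.23

Net profit: SGD 20,509.23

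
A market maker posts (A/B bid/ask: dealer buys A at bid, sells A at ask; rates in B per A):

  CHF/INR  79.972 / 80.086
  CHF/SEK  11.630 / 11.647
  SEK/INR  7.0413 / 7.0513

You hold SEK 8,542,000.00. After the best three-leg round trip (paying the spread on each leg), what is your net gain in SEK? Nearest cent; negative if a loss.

Best loop SEK → INR → CHF → SEK:
SEK 8,542,000.00 × 7.0413 (sell SEK at bid) = INR 60,146,784.60
INR 60,146,784.60 ÷ 80.086 (buy CHF at ask) = CHF 751,027.45
CHF 751,027.45 × 11.630 (sell CHF at bid) = SEK 8,734,449.28

Net profit: SEK 192,449.28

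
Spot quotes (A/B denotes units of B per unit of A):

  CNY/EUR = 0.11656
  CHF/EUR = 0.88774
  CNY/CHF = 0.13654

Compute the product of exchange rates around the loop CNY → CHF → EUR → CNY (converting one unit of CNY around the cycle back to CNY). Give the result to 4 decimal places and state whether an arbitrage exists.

Around CNY → CHF → EUR → CNY: 1 × 0.13654 × 0.88774 ÷ 0.11656 = 1.039911
Product > 1; profitable direction is CNY → CHF → EUR → CNY.

1.0399 (arbitrage exists)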